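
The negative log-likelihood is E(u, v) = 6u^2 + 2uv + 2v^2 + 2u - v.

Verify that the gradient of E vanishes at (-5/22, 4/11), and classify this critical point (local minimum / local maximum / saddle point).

∇E = (12u + 2v + 2, 2u + 4v - 1); substituting (-5/22, 4/11) gives ∇E = (0, 0), so (-5/22, 4/11) is indeed a critical point.
The Hessian of E is constant: H = [[12, 2], [2, 4]].
det(H) = 12·4 − 2² = 44.
det(H) > 0 and tr(H) = 16 > 0, so H is positive definite and the point is a local minimum.

local minimum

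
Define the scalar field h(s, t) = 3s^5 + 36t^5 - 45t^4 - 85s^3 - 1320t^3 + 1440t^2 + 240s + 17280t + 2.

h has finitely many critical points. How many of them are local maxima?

h separates as a function of s plus a function of t, so ∇h=0 decouples.
∂h/∂s = 15(s - 4)(s - 1)(s + 1)(s + 4) = 0 at s ∈ {-4, -1, 1, 4}; ∂h/∂t = 180(t - 4)(t - 3)(t + 2)(t + 4) = 0 at t ∈ {-4, -2, 3, 4}.
The Hessian is diagonal: diag(h_ss, h_tt). Second derivatives: h_ss(-4)=-1800, h_ss(-1)=450, h_ss(1)=-450, h_ss(4)=1800; h_tt(-4)=-20160, h_tt(-2)=10800, h_tt(3)=-6300, h_tt(4)=8640.
Local maxima occur where both diagonal entries negative: (-4, -4), (-4, 3), (1, -4), (1, 3). Count: 4.

4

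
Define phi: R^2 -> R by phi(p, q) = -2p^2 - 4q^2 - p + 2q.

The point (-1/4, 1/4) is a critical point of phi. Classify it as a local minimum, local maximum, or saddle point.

The Hessian of phi is constant: H = [[-4, 0], [0, -8]].
det(H) = (-4)·(-8) − 0² = 32.
det(H) > 0 and tr(H) = -12 < 0, so H is negative definite and the point is a local maximum.

local maximum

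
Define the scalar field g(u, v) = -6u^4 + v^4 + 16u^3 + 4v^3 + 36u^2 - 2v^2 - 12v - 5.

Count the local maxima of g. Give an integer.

g separates as a function of u plus a function of v, so ∇g=0 decouples.
∂g/∂u = -24u(u - 3)(u + 1) = 0 at u ∈ {-1, 0, 3}; ∂g/∂v = 4(v - 1)(v + 1)(v + 3) = 0 at v ∈ {-3, -1, 1}.
The Hessian is diagonal: diag(g_uu, g_vv). Second derivatives: g_uu(-1)=-96, g_uu(0)=72, g_uu(3)=-288; g_vv(-3)=32, g_vv(-1)=-16, g_vv(1)=32.
Local maxima occur where both diagonal entries negative: (-1, -1), (3, -1). Count: 2.

2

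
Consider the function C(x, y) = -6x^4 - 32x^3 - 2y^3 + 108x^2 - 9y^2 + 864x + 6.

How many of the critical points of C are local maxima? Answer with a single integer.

2

C separates as a function of x plus a function of y, so ∇C=0 decouples.
∂C/∂x = -24(x - 3)(x + 3)(x + 4) = 0 at x ∈ {-4, -3, 3}; ∂C/∂y = -6y(y + 3) = 0 at y ∈ {-3, 0}.
The Hessian is diagonal: diag(C_xx, C_yy). Second derivatives: C_xx(-4)=-168, C_xx(-3)=144, C_xx(3)=-1008; C_yy(-3)=18, C_yy(0)=-18.
Local maxima occur where both diagonal entries negative: (-4, 0), (3, 0). Count: 2.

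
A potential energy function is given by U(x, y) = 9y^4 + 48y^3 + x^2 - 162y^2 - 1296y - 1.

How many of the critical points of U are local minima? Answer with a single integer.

2

U separates as a function of x plus a function of y, so ∇U=0 decouples.
∂U/∂x = 2x = 0 at x ∈ {0}; ∂U/∂y = 36(y - 3)(y + 3)(y + 4) = 0 at y ∈ {-4, -3, 3}.
The Hessian is diagonal: diag(U_xx, U_yy). Second derivatives: U_xx(0)=2; U_yy(-4)=252, U_yy(-3)=-216, U_yy(3)=1512.
Local minima occur where both diagonal entries positive: (0, -4), (0, 3). Count: 2.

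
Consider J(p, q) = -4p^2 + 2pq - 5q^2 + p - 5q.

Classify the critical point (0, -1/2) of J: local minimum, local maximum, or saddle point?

local maximum

The Hessian of J is constant: H = [[-8, 2], [2, -10]].
det(H) = (-8)·(-10) − 2² = 76.
det(H) > 0 and tr(H) = -18 < 0, so H is negative definite and the point is a local maximum.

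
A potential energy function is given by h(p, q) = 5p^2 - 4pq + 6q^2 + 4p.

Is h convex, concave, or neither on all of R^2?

h is quadratic, so its Hessian is the constant matrix H = [[10, -4], [-4, 12]].
det(H) = 104, tr(H) = 22.
det(H) > 0 and tr(H) > 0, so H is positive definite everywhere: convex.

convex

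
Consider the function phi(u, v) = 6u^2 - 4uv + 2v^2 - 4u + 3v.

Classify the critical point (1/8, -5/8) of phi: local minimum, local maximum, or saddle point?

local minimum

The Hessian of phi is constant: H = [[12, -4], [-4, 4]].
det(H) = 12·4 − (-4)² = 32.
det(H) > 0 and tr(H) = 16 > 0, so H is positive definite and the point is a local minimum.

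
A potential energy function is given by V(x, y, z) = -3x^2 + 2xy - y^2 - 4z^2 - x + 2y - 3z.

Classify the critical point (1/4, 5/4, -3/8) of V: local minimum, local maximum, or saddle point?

The Hessian is constant: H = [[-6, 2, 0], [2, -2, 0], [0, 0, -8]].
Leading principal minors: Δ₁ = -6, Δ₂ = 8, Δ₃ = -64.
The minors alternate sign starting negative (−, +, −), so H is negative definite: a local maximum.

local maximum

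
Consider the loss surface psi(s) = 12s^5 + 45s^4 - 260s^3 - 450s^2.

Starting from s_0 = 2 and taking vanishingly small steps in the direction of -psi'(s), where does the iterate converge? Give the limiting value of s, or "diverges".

psi'(s) = 60s(s - 3)(s + 1)(s + 5), so psi'(2) = -2520.
Gradient descent moves in the -psi' direction, i.e. s is increasing.
The nearest critical point in that direction is s = 3, where psi'' = 5760 > 0 (a local minimum). The iterate converges there.

3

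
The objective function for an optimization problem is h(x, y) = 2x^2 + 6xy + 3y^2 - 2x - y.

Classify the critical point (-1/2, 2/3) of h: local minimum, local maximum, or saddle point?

The Hessian of h is constant: H = [[4, 6], [6, 6]].
det(H) = 4·6 − 6² = -12.
Since det(H) < 0, H is indefinite and the critical point is a saddle point.

saddle point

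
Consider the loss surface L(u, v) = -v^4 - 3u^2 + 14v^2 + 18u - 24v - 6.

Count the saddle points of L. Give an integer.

1

L separates as a function of u plus a function of v, so ∇L=0 decouples.
∂L/∂u = -6(u - 3) = 0 at u ∈ {3}; ∂L/∂v = -4(v - 2)(v - 1)(v + 3) = 0 at v ∈ {-3, 1, 2}.
The Hessian is diagonal: diag(L_uu, L_vv). Second derivatives: L_uu(3)=-6; L_vv(-3)=-80, L_vv(1)=16, L_vv(2)=-20.
Saddle points occur where the two diagonal entries have opposite signs: (3, 1). Count: 1.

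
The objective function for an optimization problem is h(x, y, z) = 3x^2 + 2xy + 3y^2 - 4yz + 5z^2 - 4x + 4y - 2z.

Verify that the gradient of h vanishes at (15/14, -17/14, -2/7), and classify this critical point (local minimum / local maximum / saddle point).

local minimum

∇h = (6x + 2y - 4, 2x + 6y - 4z + 4, -4y + 10z - 2); substituting (15/14, -17/14, -2/7) gives ∇h = (0, 0, 0), so (15/14, -17/14, -2/7) is indeed a critical point.
The Hessian is constant: H = [[6, 2, 0], [2, 6, -4], [0, -4, 10]].
Leading principal minors: Δ₁ = 6, Δ₂ = 32, Δ₃ = 224.
All leading minors are positive, so H is positive definite: a local minimum.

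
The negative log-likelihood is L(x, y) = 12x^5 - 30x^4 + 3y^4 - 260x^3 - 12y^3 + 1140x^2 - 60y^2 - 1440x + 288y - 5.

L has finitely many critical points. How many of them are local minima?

4

L separates as a function of x plus a function of y, so ∇L=0 decouples.
∂L/∂x = 60(x - 3)(x - 2)(x - 1)(x + 4) = 0 at x ∈ {-4, 1, 2, 3}; ∂L/∂y = 12(y - 4)(y - 2)(y + 3) = 0 at y ∈ {-3, 2, 4}.
The Hessian is diagonal: diag(L_xx, L_yy). Second derivatives: L_xx(-4)=-12600, L_xx(1)=600, L_xx(2)=-360, L_xx(3)=840; L_yy(-3)=420, L_yy(2)=-120, L_yy(4)=168.
Local minima occur where both diagonal entries positive: (1, -3), (1, 4), (3, -3), (3, 4). Count: 4.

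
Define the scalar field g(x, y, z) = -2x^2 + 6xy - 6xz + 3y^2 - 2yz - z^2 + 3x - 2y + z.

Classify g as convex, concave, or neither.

g is quadratic, so its Hessian is the constant matrix H = [[-4, 6, -6], [6, 6, -2], [-6, -2, -2]].
Leading principal minors: -4, -60, 64.
Neither pattern holds ⇒ H is indefinite ⇒ neither convex nor concave.

neither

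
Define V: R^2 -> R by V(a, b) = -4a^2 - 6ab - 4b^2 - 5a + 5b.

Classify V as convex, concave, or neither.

V is quadratic, so its Hessian is the constant matrix H = [[-8, -6], [-6, -8]].
det(H) = 28, tr(H) = -16.
det(H) > 0 and tr(H) < 0, so H is negative definite everywhere: concave.

concave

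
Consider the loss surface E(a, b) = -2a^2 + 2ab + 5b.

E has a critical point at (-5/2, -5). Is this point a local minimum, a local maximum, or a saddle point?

saddle point

The Hessian of E is constant: H = [[-4, 2], [2, 0]].
det(H) = (-4)·0 − 2² = -4.
Since det(H) < 0, H is indefinite and the critical point is a saddle point.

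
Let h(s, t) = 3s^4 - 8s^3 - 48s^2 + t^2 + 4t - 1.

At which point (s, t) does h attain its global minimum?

h(s,t) separates as P(s) + Q(t) − 1, so its minimum is min P + min Q − 1.
P'(s) = 12s(s - 4)(s + 2) vanishes at s ∈ {-2, 0, 4}; Q'(t) = 2(t + 2) vanishes at t ∈ {-2}.
Local minima of P (where P''>0): P(-2)=-80, P(4)=-512. Local minima of Q: Q(-2)=-4.
So the global minimum of h is P(4) + Q(-2) − 1 = -512 − 4 − 1 = -517, attained at (4, -2).

(4, -2)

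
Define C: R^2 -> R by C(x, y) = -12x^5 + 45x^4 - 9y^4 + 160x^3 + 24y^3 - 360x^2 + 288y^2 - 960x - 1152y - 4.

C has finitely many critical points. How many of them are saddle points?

6

C separates as a function of x plus a function of y, so ∇C=0 decouples.
∂C/∂x = -60(x - 4)(x - 2)(x + 1)(x + 2) = 0 at x ∈ {-2, -1, 2, 4}; ∂C/∂y = -36(y - 4)(y - 2)(y + 4) = 0 at y ∈ {-4, 2, 4}.
The Hessian is diagonal: diag(C_xx, C_yy). Second derivatives: C_xx(-2)=1440, C_xx(-1)=-900, C_xx(2)=1440, C_xx(4)=-3600; C_yy(-4)=-1728, C_yy(2)=432, C_yy(4)=-576.
Saddle points occur where the two diagonal entries have opposite signs: (-2, -4), (-2, 4), (-1, 2), (2, -4), (2, 4), (4, 2). Count: 6.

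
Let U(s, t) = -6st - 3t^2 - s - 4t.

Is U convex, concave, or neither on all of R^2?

U is quadratic, so its Hessian is the constant matrix H = [[0, -6], [-6, -6]].
det(H) = -36, tr(H) = -6.
det(H) < 0, so H is indefinite: neither convex nor concave.

neither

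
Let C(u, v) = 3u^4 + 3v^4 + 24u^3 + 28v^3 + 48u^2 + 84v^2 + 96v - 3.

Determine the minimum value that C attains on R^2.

C(u,v) separates as P(u) + Q(v) − 3, so its minimum is min P + min Q − 3.
P'(u) = 12u(u + 2)(u + 4) vanishes at u ∈ {-4, -2, 0}; Q'(v) = 12(v + 1)(v + 2)(v + 4) vanishes at v ∈ {-4, -2, -1}.
Local minima of P (where P''>0): P(-4)=0, P(0)=0. Local minima of Q: Q(-4)=-64, Q(-1)=-37.
So the global minimum of C is P(-4) + Q(-4) − 3 = 0 − 64 − 3 = -67, attained at (-4, -4).

-67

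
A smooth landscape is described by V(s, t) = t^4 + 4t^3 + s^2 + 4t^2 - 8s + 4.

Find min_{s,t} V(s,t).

-12

V(s,t) separates as P(s) + Q(t) + 4, so its minimum is min P + min Q + 4.
P'(s) = 2s - 8 vanishes at s ∈ {4}; Q'(t) = 4t(t + 1)(t + 2) vanishes at t ∈ {-2, -1, 0}.
Local minima of P (where P''>0): P(4)=-16. Local minima of Q: Q(-2)=0, Q(0)=0.
So the global minimum of V is P(4) + Q(-2) + 4 = -16 + 0 + 4 = -12, attained at (4, -2).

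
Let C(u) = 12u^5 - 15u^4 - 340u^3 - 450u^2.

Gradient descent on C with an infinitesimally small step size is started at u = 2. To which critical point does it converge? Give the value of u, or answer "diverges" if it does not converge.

5

C'(u) = 60u(u - 5)(u + 1)(u + 3), so C'(2) = -5400.
Gradient descent moves in the -C' direction, i.e. u is increasing.
The nearest critical point in that direction is u = 5, where C'' = 14400 > 0 (a local minimum). The iterate converges there.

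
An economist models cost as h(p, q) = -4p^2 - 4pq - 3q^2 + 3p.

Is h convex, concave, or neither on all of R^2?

h is quadratic, so its Hessian is the constant matrix H = [[-8, -4], [-4, -6]].
det(H) = 32, tr(H) = -14.
det(H) > 0 and tr(H) < 0, so H is negative definite everywhere: concave.

concave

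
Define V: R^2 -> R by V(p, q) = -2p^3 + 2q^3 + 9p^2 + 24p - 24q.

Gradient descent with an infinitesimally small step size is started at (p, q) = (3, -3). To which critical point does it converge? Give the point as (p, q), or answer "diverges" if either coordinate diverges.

V is separable, so gradient descent decouples: p follows -∂V/∂p, q follows -∂V/∂q.
∂V/∂p = -6(p - 4)(p + 1); at p=3 this is 24, so p decreases.
∂V/∂q = 6(q - 2)(q + 2); at q=-3 this is 30, so q decreases.
The q-coordinate has no critical point in that direction and runs off to infinity.

diverges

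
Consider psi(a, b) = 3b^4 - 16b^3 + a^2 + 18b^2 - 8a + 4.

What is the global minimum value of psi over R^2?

psi(a,b) separates as P(a) + Q(b) + 4, so its minimum is min P + min Q + 4.
P'(a) = 2a - 8 vanishes at a ∈ {4}; Q'(b) = 12b(b - 3)(b - 1) vanishes at b ∈ {0, 1, 3}.
Local minima of P (where P''>0): P(4)=-16. Local minima of Q: Q(0)=0, Q(3)=-27.
So the global minimum of psi is P(4) + Q(3) + 4 = -16 − 27 + 4 = -39, attained at (4, 3).

-39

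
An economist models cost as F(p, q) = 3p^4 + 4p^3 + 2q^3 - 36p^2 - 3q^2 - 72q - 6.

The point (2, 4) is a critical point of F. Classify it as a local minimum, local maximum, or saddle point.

local minimum

The mixed partial ∂²F/∂p∂q is 0, so the Hessian at any point is diag(F_pp, F_qq) = diag(12(3p^2 + 2p - 6), 6(2q - 1)).
At (2, 4): H = diag(120, 42).
Both eigenvalues are positive, so H is positive definite: a local minimum.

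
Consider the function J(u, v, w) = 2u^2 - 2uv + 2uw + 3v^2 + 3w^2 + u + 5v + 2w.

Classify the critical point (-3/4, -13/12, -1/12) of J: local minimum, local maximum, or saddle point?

The Hessian is constant: H = [[4, -2, 2], [-2, 6, 0], [2, 0, 6]].
Leading principal minors: Δ₁ = 4, Δ₂ = 20, Δ₃ = 96.
All leading minors are positive, so H is positive definite: a local minimum.

local minimum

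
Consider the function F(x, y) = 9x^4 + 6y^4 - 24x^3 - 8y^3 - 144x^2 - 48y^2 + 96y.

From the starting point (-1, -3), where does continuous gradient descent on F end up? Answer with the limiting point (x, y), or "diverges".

(-2, -2)

F is separable, so gradient descent decouples: x follows -∂F/∂x, y follows -∂F/∂y.
∂F/∂x = 36x(x - 4)(x + 2); at x=-1 this is 180, so x decreases.
∂F/∂y = 24(y - 2)(y - 1)(y + 2); at y=-3 this is -480, so y increases.
x converges to its nearest critical value -2 (a local min of the x-part); y converges to -2. The iterate converges to (-2, -2).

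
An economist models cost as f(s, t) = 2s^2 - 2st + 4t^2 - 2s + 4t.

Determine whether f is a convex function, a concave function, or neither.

f is quadratic, so its Hessian is the constant matrix H = [[4, -2], [-2, 8]].
det(H) = 28, tr(H) = 12.
det(H) > 0 and tr(H) > 0, so H is positive definite everywhere: convex.

convex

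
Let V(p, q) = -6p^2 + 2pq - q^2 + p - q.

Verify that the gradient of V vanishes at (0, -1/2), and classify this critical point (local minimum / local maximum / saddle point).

local maximum

∇V = (-12p + 2q + 1, 2p - 2q - 1); substituting (0, -1/2) gives ∇V = (0, 0), so (0, -1/2) is indeed a critical point.
The Hessian of V is constant: H = [[-12, 2], [2, -2]].
det(H) = (-12)·(-2) − 2² = 20.
det(H) > 0 and tr(H) = -14 < 0, so H is negative definite and the point is a local maximum.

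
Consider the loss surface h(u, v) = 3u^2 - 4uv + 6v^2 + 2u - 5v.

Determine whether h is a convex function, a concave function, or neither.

h is quadratic, so its Hessian is the constant matrix H = [[6, -4], [-4, 12]].
det(H) = 56, tr(H) = 18.
det(H) > 0 and tr(H) > 0, so H is positive definite everywhere: convex.

convex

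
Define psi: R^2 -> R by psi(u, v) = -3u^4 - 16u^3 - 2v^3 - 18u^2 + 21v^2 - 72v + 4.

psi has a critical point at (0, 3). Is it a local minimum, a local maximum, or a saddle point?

The mixed partial ∂²psi/∂u∂v is 0, so the Hessian at any point is diag(psi_uu, psi_vv) = diag(-12(3u^2 + 8u + 3), 6(-2v + 7)).
At (0, 3): H = diag(-36, 6).
The eigenvalues have opposite signs, so H is indefinite: a saddle point.

saddle point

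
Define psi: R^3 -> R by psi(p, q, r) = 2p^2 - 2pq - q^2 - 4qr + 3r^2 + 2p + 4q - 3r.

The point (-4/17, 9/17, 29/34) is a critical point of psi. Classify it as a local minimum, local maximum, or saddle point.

The Hessian is constant: H = [[4, -2, 0], [-2, -2, -4], [0, -4, 6]].
Leading principal minors: Δ₁ = 4, Δ₂ = -12, Δ₃ = -136.
The minors fit neither the all-positive nor the alternating-sign pattern, so H is indefinite: a saddle point.

saddle point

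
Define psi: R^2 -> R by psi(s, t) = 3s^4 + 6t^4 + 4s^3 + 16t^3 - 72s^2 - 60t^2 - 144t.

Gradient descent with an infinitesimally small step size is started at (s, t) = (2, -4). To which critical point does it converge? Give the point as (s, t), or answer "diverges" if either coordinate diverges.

psi is separable, so gradient descent decouples: s follows -∂psi/∂s, t follows -∂psi/∂t.
∂psi/∂s = 12s(s - 3)(s + 4); at s=2 this is -144, so s increases.
∂psi/∂t = 24(t - 2)(t + 1)(t + 3); at t=-4 this is -432, so t increases.
s converges to its nearest critical value 3 (a local min of the s-part); t converges to -3. The iterate converges to (3, -3).

(3, -3)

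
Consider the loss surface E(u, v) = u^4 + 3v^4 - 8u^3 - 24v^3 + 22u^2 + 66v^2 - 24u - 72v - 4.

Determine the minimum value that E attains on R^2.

E(u,v) separates as P(u) + Q(v) − 4, so its minimum is min P + min Q − 4.
P'(u) = 4(u - 3)(u - 2)(u - 1) vanishes at u ∈ {1, 2, 3}; Q'(v) = 12(v - 3)(v - 2)(v - 1) vanishes at v ∈ {1, 2, 3}.
Local minima of P (where P''>0): P(1)=-9, P(3)=-9. Local minima of Q: Q(1)=-27, Q(3)=-27.
So the global minimum of E is P(1) + Q(1) − 4 = -9 − 27 − 4 = -40, attained at (1, 1).

-40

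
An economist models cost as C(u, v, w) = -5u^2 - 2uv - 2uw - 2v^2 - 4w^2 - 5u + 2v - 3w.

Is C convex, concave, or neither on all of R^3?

concave

C is quadratic, so its Hessian is the constant matrix H = [[-10, -2, -2], [-2, -4, 0], [-2, 0, -8]].
Leading principal minors: -10, 36, -272.
Signs alternate −, +, − ⇒ H ≺ 0 ⇒ concave.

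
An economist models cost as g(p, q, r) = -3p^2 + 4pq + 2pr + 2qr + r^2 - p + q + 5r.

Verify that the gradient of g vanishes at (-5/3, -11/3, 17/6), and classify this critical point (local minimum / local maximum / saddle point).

saddle point

∇g = (-6p + 4q + 2r - 1, 4p + 2r + 1, 2p + 2q + 2r + 5); substituting (-5/3, -11/3, 17/6) gives ∇g = (0, 0, 0), so (-5/3, -11/3, 17/6) is indeed a critical point.
The Hessian is constant: H = [[-6, 4, 2], [4, 0, 2], [2, 2, 2]].
Leading principal minors: Δ₁ = -6, Δ₂ = -16, Δ₃ = 24.
The minors fit neither the all-positive nor the alternating-sign pattern, so H is indefinite: a saddle point.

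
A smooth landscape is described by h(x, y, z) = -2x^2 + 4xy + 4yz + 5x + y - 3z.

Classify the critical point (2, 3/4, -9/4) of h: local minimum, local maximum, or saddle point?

saddle point

The Hessian is constant: H = [[-4, 4, 0], [4, 0, 4], [0, 4, 0]].
Leading principal minors: Δ₁ = -4, Δ₂ = -16, Δ₃ = 64.
The minors fit neither the all-positive nor the alternating-sign pattern, so H is indefinite: a saddle point.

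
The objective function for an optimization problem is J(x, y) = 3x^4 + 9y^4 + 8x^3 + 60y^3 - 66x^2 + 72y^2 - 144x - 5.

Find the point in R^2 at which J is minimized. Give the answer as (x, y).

(3, -4)

J(x,y) separates as P(x) + Q(y) − 5, so its minimum is min P + min Q − 5.
P'(x) = 12(x - 3)(x + 1)(x + 4) vanishes at x ∈ {-4, -1, 3}; Q'(y) = 36y(y + 1)(y + 4) vanishes at y ∈ {-4, -1, 0}.
Local minima of P (where P''>0): P(-4)=-224, P(3)=-567. Local minima of Q: Q(-4)=-384, Q(0)=0.
So the global minimum of J is P(3) + Q(-4) − 5 = -567 − 384 − 5 = -956, attained at (3, -4).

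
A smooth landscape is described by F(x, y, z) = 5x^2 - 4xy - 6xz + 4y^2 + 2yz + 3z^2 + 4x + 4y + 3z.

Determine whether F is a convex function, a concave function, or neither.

F is quadratic, so its Hessian is the constant matrix H = [[10, -4, -6], [-4, 8, 2], [-6, 2, 6]].
Leading principal minors: 10, 64, 152.
All positive ⇒ H ≻ 0 ⇒ convex.

convex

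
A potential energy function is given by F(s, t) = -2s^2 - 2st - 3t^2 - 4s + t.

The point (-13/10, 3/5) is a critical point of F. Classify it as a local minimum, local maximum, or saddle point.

The Hessian of F is constant: H = [[-4, -2], [-2, -6]].
det(H) = (-4)·(-6) − (-2)² = 20.
det(H) > 0 and tr(H) = -10 < 0, so H is negative definite and the point is a local maximum.

local maximum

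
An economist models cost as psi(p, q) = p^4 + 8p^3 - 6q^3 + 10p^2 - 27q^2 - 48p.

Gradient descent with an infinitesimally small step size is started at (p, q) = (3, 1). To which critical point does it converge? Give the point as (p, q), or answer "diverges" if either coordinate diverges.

psi is separable, so gradient descent decouples: p follows -∂psi/∂p, q follows -∂psi/∂q.
∂psi/∂p = 4(p - 1)(p + 3)(p + 4); at p=3 this is 336, so p decreases.
∂psi/∂q = -18q(q + 3); at q=1 this is -72, so q increases.
The q-coordinate has no critical point in that direction and runs off to infinity.

diverges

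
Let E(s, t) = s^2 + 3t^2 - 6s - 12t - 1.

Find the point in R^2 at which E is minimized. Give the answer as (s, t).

(3, 2)

E(s,t) separates as P(s) + Q(t) − 1, so its minimum is min P + min Q − 1.
P'(s) = 2s - 6 vanishes at s ∈ {3}; Q'(t) = 6(t - 2) vanishes at t ∈ {2}.
Local minima of P (where P''>0): P(3)=-9. Local minima of Q: Q(2)=-12.
So the global minimum of E is P(3) + Q(2) − 1 = -9 − 12 − 1 = -22, attained at (3, 2).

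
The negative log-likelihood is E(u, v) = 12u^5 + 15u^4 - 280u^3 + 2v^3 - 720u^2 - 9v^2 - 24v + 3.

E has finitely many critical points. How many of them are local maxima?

E separates as a function of u plus a function of v, so ∇E=0 decouples.
∂E/∂u = 60u(u - 4)(u + 2)(u + 3) = 0 at u ∈ {-3, -2, 0, 4}; ∂E/∂v = 6(v - 4)(v + 1) = 0 at v ∈ {-1, 4}.
The Hessian is diagonal: diag(E_uu, E_vv). Second derivatives: E_uu(-3)=-1260, E_uu(-2)=720, E_uu(0)=-1440, E_uu(4)=10080; E_vv(-1)=-30, E_vv(4)=30.
Local maxima occur where both diagonal entries negative: (-3, -1), (0, -1). Count: 2.

2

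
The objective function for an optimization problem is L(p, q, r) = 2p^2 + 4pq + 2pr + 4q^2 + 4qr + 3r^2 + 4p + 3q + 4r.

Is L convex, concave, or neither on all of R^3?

convex

L is quadratic, so its Hessian is the constant matrix H = [[4, 4, 2], [4, 8, 4], [2, 4, 6]].
Leading principal minors: 4, 16, 64.
All positive ⇒ H ≻ 0 ⇒ convex.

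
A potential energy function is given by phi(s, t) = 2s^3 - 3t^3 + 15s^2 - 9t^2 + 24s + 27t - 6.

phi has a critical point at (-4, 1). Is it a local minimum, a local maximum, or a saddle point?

local maximum

The mixed partial ∂²phi/∂s∂t is 0, so the Hessian at any point is diag(phi_ss, phi_tt) = diag(6(2s + 5), -18(t + 1)).
At (-4, 1): H = diag(-18, -36).
Both eigenvalues are negative, so H is negative definite: a local maximum.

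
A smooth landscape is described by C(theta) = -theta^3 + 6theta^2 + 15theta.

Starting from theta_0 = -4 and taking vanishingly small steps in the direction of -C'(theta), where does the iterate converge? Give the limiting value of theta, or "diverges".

C'(theta) = -3(theta - 5)(theta + 1), so C'(-4) = -81.
Gradient descent moves in the -C' direction, i.e. theta is increasing.
The nearest critical point in that direction is theta = -1, where C'' = 18 > 0 (a local minimum). The iterate converges there.

-1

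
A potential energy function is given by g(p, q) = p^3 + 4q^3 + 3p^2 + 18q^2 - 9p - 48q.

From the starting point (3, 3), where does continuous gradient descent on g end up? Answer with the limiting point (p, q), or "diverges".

(1, 1)

g is separable, so gradient descent decouples: p follows -∂g/∂p, q follows -∂g/∂q.
∂g/∂p = 3(p - 1)(p + 3); at p=3 this is 36, so p decreases.
∂g/∂q = 12(q - 1)(q + 4); at q=3 this is 168, so q decreases.
p converges to its nearest critical value 1 (a local min of the p-part); q converges to 1. The iterate converges to (1, 1).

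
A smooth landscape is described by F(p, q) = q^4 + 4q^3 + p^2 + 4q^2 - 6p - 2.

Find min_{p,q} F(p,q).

F(p,q) separates as A(p) + B(q) − 2, so its minimum is min A + min B − 2.
A'(p) = 2p - 6 vanishes at p ∈ {3}; B'(q) = 4q(q + 1)(q + 2) vanishes at q ∈ {-2, -1, 0}.
Local minima of A (where A''>0): A(3)=-9. Local minima of B: B(-2)=0, B(0)=0.
So the global minimum of F is A(3) + B(-2) − 2 = -9 + 0 − 2 = -11, attained at (3, -2).

-11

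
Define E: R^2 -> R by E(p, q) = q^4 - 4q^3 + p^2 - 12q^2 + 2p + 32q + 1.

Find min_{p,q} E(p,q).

-64

E(p,q) separates as A(p) + B(q) + 1, so its minimum is min A + min B + 1.
A'(p) = 2p + 2 vanishes at p ∈ {-1}; B'(q) = 4(q - 4)(q - 1)(q + 2) vanishes at q ∈ {-2, 1, 4}.
Local minima of A (where A''>0): A(-1)=-1. Local minima of B: B(-2)=-64, B(4)=-64.
So the global minimum of E is A(-1) + B(-2) + 1 = -1 − 64 + 1 = -64, attained at (-1, -2).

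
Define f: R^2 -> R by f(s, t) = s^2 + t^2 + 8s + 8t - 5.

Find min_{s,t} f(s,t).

-37

f(s,t) separates as P(s) + Q(t) − 5, so its minimum is min P + min Q − 5.
P'(s) = 2s + 8 vanishes at s ∈ {-4}; Q'(t) = 2(t + 4) vanishes at t ∈ {-4}.
Local minima of P (where P''>0): P(-4)=-16. Local minima of Q: Q(-4)=-16.
So the global minimum of f is P(-4) + Q(-4) − 5 = -16 − 16 − 5 = -37, attained at (-4, -4).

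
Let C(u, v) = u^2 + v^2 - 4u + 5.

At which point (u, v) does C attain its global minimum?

(2, 0)

C(u,v) separates as P(u) + Q(v) + 5, so its minimum is min P + min Q + 5.
P'(u) = 2u - 4 vanishes at u ∈ {2}; Q'(v) = 2v vanishes at v ∈ {0}.
Local minima of P (where P''>0): P(2)=-4. Local minima of Q: Q(0)=0.
So the global minimum of C is P(2) + Q(0) + 5 = -4 + 0 + 5 = 1, attained at (2, 0).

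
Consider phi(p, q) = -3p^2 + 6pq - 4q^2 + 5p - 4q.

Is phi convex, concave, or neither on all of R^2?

phi is quadratic, so its Hessian is the constant matrix H = [[-6, 6], [6, -8]].
det(H) = 12, tr(H) = -14.
det(H) > 0 and tr(H) < 0, so H is negative definite everywhere: concave.

concave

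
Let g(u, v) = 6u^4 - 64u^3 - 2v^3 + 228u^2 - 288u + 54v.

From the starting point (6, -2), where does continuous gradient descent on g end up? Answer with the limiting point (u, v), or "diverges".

(4, -3)

g is separable, so gradient descent decouples: u follows -∂g/∂u, v follows -∂g/∂v.
∂g/∂u = 24(u - 4)(u - 3)(u - 1); at u=6 this is 720, so u decreases.
∂g/∂v = -6(v - 3)(v + 3); at v=-2 this is 30, so v decreases.
u converges to its nearest critical value 4 (a local min of the u-part); v converges to -3. The iterate converges to (4, -3).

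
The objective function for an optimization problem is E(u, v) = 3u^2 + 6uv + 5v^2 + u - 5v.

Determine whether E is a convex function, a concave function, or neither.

convex

E is quadratic, so its Hessian is the constant matrix H = [[6, 6], [6, 10]].
det(H) = 24, tr(H) = 16.
det(H) > 0 and tr(H) > 0, so H is positive definite everywhere: convex.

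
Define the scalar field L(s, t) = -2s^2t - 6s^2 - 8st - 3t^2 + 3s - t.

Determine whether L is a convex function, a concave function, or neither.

neither

The term -2s^2t is cubic, so the Hessian is not constant.
∂²L/∂s² = -4t - 12, which takes both signs as t varies (negative for sufficiently large t). A diagonal entry of the Hessian changing sign means the Hessian is neither positive- nor negative-semidefinite on all of R^2.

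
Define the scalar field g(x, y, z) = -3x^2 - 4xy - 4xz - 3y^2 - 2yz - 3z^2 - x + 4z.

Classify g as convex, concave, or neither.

g is quadratic, so its Hessian is the constant matrix H = [[-6, -4, -4], [-4, -6, -2], [-4, -2, -6]].
Leading principal minors: -6, 20, -64.
Signs alternate −, +, − ⇒ H ≺ 0 ⇒ concave.

concave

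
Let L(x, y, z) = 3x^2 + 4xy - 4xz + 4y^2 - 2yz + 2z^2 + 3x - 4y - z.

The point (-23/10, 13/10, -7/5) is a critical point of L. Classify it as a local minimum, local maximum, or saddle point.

The Hessian is constant: H = [[6, 4, -4], [4, 8, -2], [-4, -2, 4]].
Leading principal minors: Δ₁ = 6, Δ₂ = 32, Δ₃ = 40.
All leading minors are positive, so H is positive definite: a local minimum.

local minimum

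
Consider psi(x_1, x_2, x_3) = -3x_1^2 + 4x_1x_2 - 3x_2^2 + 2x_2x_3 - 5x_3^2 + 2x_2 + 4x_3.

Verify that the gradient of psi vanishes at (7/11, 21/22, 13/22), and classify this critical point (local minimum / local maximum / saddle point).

local maximum

∇psi = (-6x_1 + 4x_2, 4x_1 - 6x_2 + 2x_3 + 2, 2x_2 - 10x_3 + 4); substituting (7/11, 21/22, 13/22) gives ∇psi = (0, 0, 0), so (7/11, 21/22, 13/22) is indeed a critical point.
The Hessian is constant: H = [[-6, 4, 0], [4, -6, 2], [0, 2, -10]].
Leading principal minors: Δ₁ = -6, Δ₂ = 20, Δ₃ = -176.
The minors alternate sign starting negative (−, +, −), so H is negative definite: a local maximum.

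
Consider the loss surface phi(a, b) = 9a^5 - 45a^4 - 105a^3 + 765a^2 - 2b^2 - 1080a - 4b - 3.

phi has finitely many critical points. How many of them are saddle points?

phi separates as a function of a plus a function of b, so ∇phi=0 decouples.
∂phi/∂a = 45(a - 4)(a - 2)(a - 1)(a + 3) = 0 at a ∈ {-3, 1, 2, 4}; ∂phi/∂b = -4(b + 1) = 0 at b ∈ {-1}.
The Hessian is diagonal: diag(phi_aa, phi_bb). Second derivatives: phi_aa(-3)=-6300, phi_aa(1)=540, phi_aa(2)=-450, phi_aa(4)=1890; phi_bb(-1)=-4.
Saddle points occur where the two diagonal entries have opposite signs: (1, -1), (4, -1). Count: 2.

2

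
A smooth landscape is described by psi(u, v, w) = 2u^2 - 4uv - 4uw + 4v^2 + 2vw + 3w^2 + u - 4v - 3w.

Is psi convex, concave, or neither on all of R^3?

convex

psi is quadratic, so its Hessian is the constant matrix H = [[4, -4, -4], [-4, 8, 2], [-4, 2, 6]].
Leading principal minors: 4, 16, 16.
All positive ⇒ H ≻ 0 ⇒ convex.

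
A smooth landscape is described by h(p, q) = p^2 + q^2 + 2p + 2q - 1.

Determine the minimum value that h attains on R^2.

h(p,q) separates as A(p) + B(q) − 1, so its minimum is min A + min B − 1.
A'(p) = 2p + 2 vanishes at p ∈ {-1}; B'(q) = 2q + 2 vanishes at q ∈ {-1}.
Local minima of A (where A''>0): A(-1)=-1. Local minima of B: B(-1)=-1.
So the global minimum of h is A(-1) + B(-1) − 1 = -1 − 1 − 1 = -3, attained at (-1, -1).

-3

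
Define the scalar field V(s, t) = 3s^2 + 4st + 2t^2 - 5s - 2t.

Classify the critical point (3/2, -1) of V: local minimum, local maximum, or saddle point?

local minimum

The Hessian of V is constant: H = [[6, 4], [4, 4]].
det(H) = 6·4 − 4² = 8.
det(H) > 0 and tr(H) = 10 > 0, so H is positive definite and the point is a local minimum.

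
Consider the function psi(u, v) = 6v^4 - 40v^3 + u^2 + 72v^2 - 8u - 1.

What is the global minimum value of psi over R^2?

-17

psi(u,v) separates as P(u) + Q(v) − 1, so its minimum is min P + min Q − 1.
P'(u) = 2u - 8 vanishes at u ∈ {4}; Q'(v) = 24v(v - 3)(v - 2) vanishes at v ∈ {0, 2, 3}.
Local minima of P (where P''>0): P(4)=-16. Local minima of Q: Q(0)=0, Q(3)=54.
So the global minimum of psi is P(4) + Q(0) − 1 = -16 + 0 − 1 = -17, attained at (4, 0).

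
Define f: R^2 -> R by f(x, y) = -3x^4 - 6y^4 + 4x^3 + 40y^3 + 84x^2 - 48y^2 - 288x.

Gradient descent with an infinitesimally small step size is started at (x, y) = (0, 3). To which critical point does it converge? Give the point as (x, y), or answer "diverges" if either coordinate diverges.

f is separable, so gradient descent decouples: x follows -∂f/∂x, y follows -∂f/∂y.
∂f/∂x = -12(x - 3)(x - 2)(x + 4); at x=0 this is -288, so x increases.
∂f/∂y = -24y(y - 4)(y - 1); at y=3 this is 144, so y decreases.
x converges to its nearest critical value 2 (a local min of the x-part); y converges to 1. The iterate converges to (2, 1).

(2, 1)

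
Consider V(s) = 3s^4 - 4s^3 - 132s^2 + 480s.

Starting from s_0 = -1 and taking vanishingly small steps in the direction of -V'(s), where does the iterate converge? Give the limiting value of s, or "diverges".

-5

V'(s) = 12(s - 4)(s - 2)(s + 5), so V'(-1) = 720.
Gradient descent moves in the -V' direction, i.e. s is decreasing.
The nearest critical point in that direction is s = -5, where V'' = 756 > 0 (a local minimum). The iterate converges there.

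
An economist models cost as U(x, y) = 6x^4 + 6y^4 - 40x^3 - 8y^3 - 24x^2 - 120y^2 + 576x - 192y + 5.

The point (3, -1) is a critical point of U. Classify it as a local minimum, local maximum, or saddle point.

The mixed partial ∂²U/∂x∂y is 0, so the Hessian at any point is diag(U_xx, U_yy) = diag(24(3x^2 - 10x - 2), 24(3y^2 - 2y - 10)).
At (3, -1): H = diag(-120, -120).
Both eigenvalues are negative, so H is negative definite: a local maximum.

local maximum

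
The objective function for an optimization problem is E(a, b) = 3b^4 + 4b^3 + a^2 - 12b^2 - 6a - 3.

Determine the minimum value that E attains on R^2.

E(a,b) separates as P(a) + Q(b) − 3, so its minimum is min P + min Q − 3.
P'(a) = 2a - 6 vanishes at a ∈ {3}; Q'(b) = 12b(b - 1)(b + 2) vanishes at b ∈ {-2, 0, 1}.
Local minima of P (where P''>0): P(3)=-9. Local minima of Q: Q(-2)=-32, Q(1)=-5.
So the global minimum of E is P(3) + Q(-2) − 3 = -9 − 32 − 3 = -44, attained at (3, -2).

-44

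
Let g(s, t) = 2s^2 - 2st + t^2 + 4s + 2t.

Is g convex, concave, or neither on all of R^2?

convex

g is quadratic, so its Hessian is the constant matrix H = [[4, -2], [-2, 2]].
det(H) = 4, tr(H) = 6.
det(H) > 0 and tr(H) > 0, so H is positive definite everywhere: convex.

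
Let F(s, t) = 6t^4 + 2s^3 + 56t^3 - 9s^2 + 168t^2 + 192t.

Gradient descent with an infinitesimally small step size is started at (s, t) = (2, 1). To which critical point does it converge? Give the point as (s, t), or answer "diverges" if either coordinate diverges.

(3, -1)

F is separable, so gradient descent decouples: s follows -∂F/∂s, t follows -∂F/∂t.
∂F/∂s = 6s(s - 3); at s=2 this is -12, so s increases.
∂F/∂t = 24(t + 1)(t + 2)(t + 4); at t=1 this is 720, so t decreases.
s converges to its nearest critical value 3 (a local min of the s-part); t converges to -1. The iterate converges to (3, -1).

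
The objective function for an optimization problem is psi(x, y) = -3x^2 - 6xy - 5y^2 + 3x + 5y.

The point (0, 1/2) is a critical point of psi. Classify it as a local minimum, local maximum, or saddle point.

The Hessian of psi is constant: H = [[-6, -6], [-6, -10]].
det(H) = (-6)·(-10) − (-6)² = 24.
det(H) > 0 and tr(H) = -16 < 0, so H is negative definite and the point is a local maximum.

local maximum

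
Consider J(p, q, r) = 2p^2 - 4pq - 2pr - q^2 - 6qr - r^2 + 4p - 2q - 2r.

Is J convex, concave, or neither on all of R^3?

J is quadratic, so its Hessian is the constant matrix H = [[4, -4, -2], [-4, -2, -6], [-2, -6, -2]].
Leading principal minors: 4, -24, -184.
Neither pattern holds ⇒ H is indefinite ⇒ neither convex nor concave.

neither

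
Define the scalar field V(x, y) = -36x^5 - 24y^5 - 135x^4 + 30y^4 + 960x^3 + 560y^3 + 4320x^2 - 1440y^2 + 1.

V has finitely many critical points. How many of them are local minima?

V separates as a function of x plus a function of y, so ∇V=0 decouples.
∂V/∂x = -180x(x - 4)(x + 3)(x + 4) = 0 at x ∈ {-4, -3, 0, 4}; ∂V/∂y = -120y(y - 3)(y - 2)(y + 4) = 0 at y ∈ {-4, 0, 2, 3}.
The Hessian is diagonal: diag(V_xx, V_yy). Second derivatives: V_xx(-4)=5760, V_xx(-3)=-3780, V_xx(0)=8640, V_xx(4)=-40320; V_yy(-4)=20160, V_yy(0)=-2880, V_yy(2)=1440, V_yy(3)=-2520.
Local minima occur where both diagonal entries positive: (-4, -4), (-4, 2), (0, -4), (0, 2). Count: 4.

4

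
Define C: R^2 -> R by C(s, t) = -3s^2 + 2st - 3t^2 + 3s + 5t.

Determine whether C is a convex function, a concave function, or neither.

C is quadratic, so its Hessian is the constant matrix H = [[-6, 2], [2, -6]].
det(H) = 32, tr(H) = -12.
det(H) > 0 and tr(H) < 0, so H is negative definite everywhere: concave.

concave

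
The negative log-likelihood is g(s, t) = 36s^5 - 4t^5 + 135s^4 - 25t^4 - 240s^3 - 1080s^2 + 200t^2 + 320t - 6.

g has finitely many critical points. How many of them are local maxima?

g separates as a function of s plus a function of t, so ∇g=0 decouples.
∂g/∂s = 180s(s - 2)(s + 2)(s + 3) = 0 at s ∈ {-3, -2, 0, 2}; ∂g/∂t = -20(t - 2)(t + 1)(t + 2)(t + 4) = 0 at t ∈ {-4, -2, -1, 2}.
The Hessian is diagonal: diag(g_ss, g_tt). Second derivatives: g_ss(-3)=-2700, g_ss(-2)=1440, g_ss(0)=-2160, g_ss(2)=7200; g_tt(-4)=720, g_tt(-2)=-160, g_tt(-1)=180, g_tt(2)=-1440.
Local maxima occur where both diagonal entries negative: (-3, -2), (-3, 2), (0, -2), (0, 2). Count: 4.

4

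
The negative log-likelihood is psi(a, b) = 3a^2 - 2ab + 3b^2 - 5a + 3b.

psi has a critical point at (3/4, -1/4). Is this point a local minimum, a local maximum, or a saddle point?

The Hessian of psi is constant: H = [[6, -2], [-2, 6]].
det(H) = 6·6 − (-2)² = 32.
det(H) > 0 and tr(H) = 12 > 0, so H is positive definite and the point is a local minimum.

local minimum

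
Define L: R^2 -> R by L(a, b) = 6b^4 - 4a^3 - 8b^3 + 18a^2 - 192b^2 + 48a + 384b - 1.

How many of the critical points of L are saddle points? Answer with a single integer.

3

L separates as a function of a plus a function of b, so ∇L=0 decouples.
∂L/∂a = -12(a - 4)(a + 1) = 0 at a ∈ {-1, 4}; ∂L/∂b = 24(b - 4)(b - 1)(b + 4) = 0 at b ∈ {-4, 1, 4}.
The Hessian is diagonal: diag(L_aa, L_bb). Second derivatives: L_aa(-1)=60, L_aa(4)=-60; L_bb(-4)=960, L_bb(1)=-360, L_bb(4)=576.
Saddle points occur where the two diagonal entries have opposite signs: (-1, 1), (4, -4), (4, 4). Count: 3.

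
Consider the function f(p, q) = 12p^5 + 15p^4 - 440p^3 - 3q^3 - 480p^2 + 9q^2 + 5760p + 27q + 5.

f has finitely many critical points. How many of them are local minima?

2

f separates as a function of p plus a function of q, so ∇f=0 decouples.
∂f/∂p = 60(p - 4)(p - 2)(p + 3)(p + 4) = 0 at p ∈ {-4, -3, 2, 4}; ∂f/∂q = -9(q - 3)(q + 1) = 0 at q ∈ {-1, 3}.
The Hessian is diagonal: diag(f_pp, f_qq). Second derivatives: f_pp(-4)=-2880, f_pp(-3)=2100, f_pp(2)=-3600, f_pp(4)=6720; f_qq(-1)=36, f_qq(3)=-36.
Local minima occur where both diagonal entries positive: (-3, -1), (4, -1). Count: 2.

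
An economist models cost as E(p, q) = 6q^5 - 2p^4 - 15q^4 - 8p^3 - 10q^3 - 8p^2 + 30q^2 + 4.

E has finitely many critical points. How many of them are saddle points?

6

E separates as a function of p plus a function of q, so ∇E=0 decouples.
∂E/∂p = -8p(p + 1)(p + 2) = 0 at p ∈ {-2, -1, 0}; ∂E/∂q = 30q(q - 2)(q - 1)(q + 1) = 0 at q ∈ {-1, 0, 1, 2}.
The Hessian is diagonal: diag(E_pp, E_qq). Second derivatives: E_pp(-2)=-16, E_pp(-1)=8, E_pp(0)=-16; E_qq(-1)=-180, E_qq(0)=60, E_qq(1)=-60, E_qq(2)=180.
Saddle points occur where the two diagonal entries have opposite signs: (-2, 0), (-2, 2), (-1, -1), (-1, 1), (0, 0), (0, 2). Count: 6.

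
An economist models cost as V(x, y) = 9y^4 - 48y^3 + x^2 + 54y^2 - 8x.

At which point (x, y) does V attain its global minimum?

(4, 3)

V(x,y) separates as P(x) + Q(y), so its minimum is min P + min Q.
P'(x) = 2x - 8 vanishes at x ∈ {4}; Q'(y) = 36y(y - 3)(y - 1) vanishes at y ∈ {0, 1, 3}.
Local minima of P (where P''>0): P(4)=-16. Local minima of Q: Q(0)=0, Q(3)=-81.
So the global minimum of V is P(4) + Q(3) = -16 − 81 = -97, attained at (4, 3).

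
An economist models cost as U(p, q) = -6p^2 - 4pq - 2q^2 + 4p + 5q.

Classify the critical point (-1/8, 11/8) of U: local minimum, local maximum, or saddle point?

The Hessian of U is constant: H = [[-12, -4], [-4, -4]].
det(H) = (-12)·(-4) − (-4)² = 32.
det(H) > 0 and tr(H) = -16 < 0, so H is negative definite and the point is a local maximum.

local maximum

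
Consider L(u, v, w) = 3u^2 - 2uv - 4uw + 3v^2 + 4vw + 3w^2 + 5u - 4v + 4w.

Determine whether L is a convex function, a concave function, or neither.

convex

L is quadratic, so its Hessian is the constant matrix H = [[6, -2, -4], [-2, 6, 4], [-4, 4, 6]].
Leading principal minors: 6, 32, 64.
All positive ⇒ H ≻ 0 ⇒ convex.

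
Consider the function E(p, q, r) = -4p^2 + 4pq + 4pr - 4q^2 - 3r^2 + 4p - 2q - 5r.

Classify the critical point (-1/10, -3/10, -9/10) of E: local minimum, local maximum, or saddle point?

The Hessian is constant: H = [[-8, 4, 4], [4, -8, 0], [4, 0, -6]].
Leading principal minors: Δ₁ = -8, Δ₂ = 48, Δ₃ = -160.
The minors alternate sign starting negative (−, +, −), so H is negative definite: a local maximum.

local maximum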